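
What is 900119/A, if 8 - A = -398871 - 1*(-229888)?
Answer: 900119/168991 ≈ 5.3264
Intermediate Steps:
A = 168991 (A = 8 - (-398871 - 1*(-229888)) = 8 - (-398871 + 229888) = 8 - 1*(-168983) = 8 + 168983 = 168991)
900119/A = 900119/168991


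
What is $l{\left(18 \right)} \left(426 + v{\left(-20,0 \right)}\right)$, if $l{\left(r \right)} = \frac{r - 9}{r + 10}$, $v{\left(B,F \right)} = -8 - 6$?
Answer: $\frac{927}{7} \approx 132.43$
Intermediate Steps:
$v{\left(B,F \right)} = -14$
$l{\left(r \right)} = \frac{-9 + r}{10 + r}$
$l{\left(18 \right)} \left(426 + v{\left(-20,0 \right)}\right) = \frac{-9 + 18}{10 + 18} \left(426 - 14\right) = \frac{1}{28} \cdot 9 \cdot 412 = \frac{9}{28} \cdot 412 = \frac{927}{7}$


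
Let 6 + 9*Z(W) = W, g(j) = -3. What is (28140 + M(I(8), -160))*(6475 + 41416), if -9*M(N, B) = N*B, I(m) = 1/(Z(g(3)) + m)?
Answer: 84909785180/63 ≈ 1.3478e+9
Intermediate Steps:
Z(W) = -⅔ + W/9
I(m) = 1/(-1 + m) (I(m) = 1/((-⅔ + (⅑)*(-3)) + m) = 1/((-⅔ - ⅓) + m) = 1/(-1 + m))
M(N, B) = -B*N/9 (M(N, B) = -N*B/9 = -B*N/9)
(28140 + M(I(8), -160))*(6475 + 41416) = (28140 - ⅑*(-160)/(-1 + 8))*(6475 + 41416) = (28140 - ⅑*(-160)/7)*47891 = (28140 - ⅑*(-160)*⅐)*47891 = (28140 + 160/63)*47891 = (1772980/63)*47891 = 84909785180/63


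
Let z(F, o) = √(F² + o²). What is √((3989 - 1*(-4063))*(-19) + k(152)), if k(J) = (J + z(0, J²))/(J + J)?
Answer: I*√611646/2 ≈ 391.04*I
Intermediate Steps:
k(J) = (J + √(J⁴))/(2*J) (k(J) = (J + √(0² + (J²)²))/(J + J) = (J + √(0 + J⁴))/((2*J)) = (J + √(J⁴))*(1/(2*J)) = (J + √(J⁴))/(2*J))
√((3989 - 1*(-4063))*(-19) + k(152)) = √((3989 - 1*(-4063))*(-19) + (½)*(152 + √(152⁴))/152) = √((3989 + 4063)*(-19) + (½)*(1/152)*(152 + √533794816)) = √(8052*(-19) + (½)*(1/152)*(152 + 23104)) = √(-152988 + (½)*(1/152)*23256) = √(-152988 + 153/2) = √(-305823/2) = I*√611646/2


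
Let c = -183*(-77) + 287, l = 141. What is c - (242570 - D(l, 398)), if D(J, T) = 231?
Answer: -227961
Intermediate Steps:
c = 14378 (c = 14091 + 287 = 14378)
c - (242570 - D(l, 398)) = 14378 - (242570 - 1*231) = 14378 - (242570 - 231) = 14378 - 1*242339 = 14378 - 242339 = -227961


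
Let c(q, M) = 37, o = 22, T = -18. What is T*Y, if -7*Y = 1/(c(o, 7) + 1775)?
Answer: 3/2114 ≈ 0.0014191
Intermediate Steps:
Y = -1/12684 (Y = -1/(7*(37 + 1775)) = -⅐/1812 = -⅐*1/1812 = -1/12684 ≈ -7.8839e-5)
T*Y = -18*(-1/12684) = 3/2114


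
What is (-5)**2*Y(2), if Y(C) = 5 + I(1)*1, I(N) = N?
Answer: 150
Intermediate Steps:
Y(C) = 6 (Y(C) = 5 + 1*1 = 5 + 1 = 6)
(-5)**2*Y(2) = (-5)**2*6 = 25*6 = 150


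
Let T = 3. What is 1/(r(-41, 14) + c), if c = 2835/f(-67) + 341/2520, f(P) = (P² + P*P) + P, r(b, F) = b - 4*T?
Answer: -3207960/168567187 ≈ -0.019031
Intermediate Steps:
r(b, F) = -12 + b (r(b, F) = b - 4*3 = b - 12 = -12 + b)
f(P) = P + 2*P² (f(P) = (P² + P²) + P = 2*P² + P = P + 2*P²)
c = 1454693/3207960 (c = 2835/((-67*(1 + 2*(-67)))) + 341/2520 = 2835/((-67*(1 - 134))) + 341*(1/2520) = 2835/((-67*(-133))) + 341/2520 = 2835/8911 + 341/2520 = 2835*(1/8911) + 341/2520 = 405/1273 + 341/2520 = 1454693/3207960 ≈ 0.45346)
1/(r(-41, 14) + c) = 1/((-12 - 41) + 1454693/3207960) = 1/(-53 + 1454693/3207960) = 1/(-168567187/3207960) = -3207960/168567187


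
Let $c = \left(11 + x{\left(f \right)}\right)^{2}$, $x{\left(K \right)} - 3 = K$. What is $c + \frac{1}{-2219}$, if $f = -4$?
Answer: $\frac{221899}{2219} \approx 100.0$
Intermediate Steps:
$x{\left(K \right)} = 3 + K$
$c = 100$ ($c = \left(11 + \left(3 - 4\right)\right)^{2} = \left(11 - 1\right)^{2} = 10^{2} = 100$)
$c + \frac{1}{-2219} = 100 + \frac{1}{-2219} = 100 - \frac{1}{2219} = \frac{221899}{2219}$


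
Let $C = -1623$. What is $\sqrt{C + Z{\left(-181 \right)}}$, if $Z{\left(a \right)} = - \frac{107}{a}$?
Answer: $\frac{2 i \sqrt{13287934}}{181} \approx 40.279 i$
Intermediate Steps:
$\sqrt{C + Z{\left(-181 \right)}} = \sqrt{-1623 - \frac{107}{-181}} = \sqrt{-1623 - - \frac{107}{181}} = \sqrt{-1623 + \frac{107}{181}} = \sqrt{- \frac{293656}{181}} = \frac{2 i \sqrt{13287934}}{181}$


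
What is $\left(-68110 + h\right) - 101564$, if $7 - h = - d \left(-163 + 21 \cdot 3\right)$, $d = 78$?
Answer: $-177467$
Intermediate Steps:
$h = -7793$ ($h = 7 - \left(-1\right) 78 \left(-163 + 21 \cdot 3\right) = 7 - - 78 \left(-163 + 63\right) = 7 - \left(-78\right) \left(-100\right) = 7 - 7800 = -7793$)
$\left(-68110 + h\right) - 101564 = \left(-68110 - 7793\right) - 101564 = -75903 - 101564 = -177467$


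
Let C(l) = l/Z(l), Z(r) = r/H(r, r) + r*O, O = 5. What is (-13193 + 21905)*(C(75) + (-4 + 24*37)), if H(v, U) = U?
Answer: 362047851/47 ≈ 7.7031e+6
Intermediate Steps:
Z(r) = 1 + 5*r (Z(r) = r/r + r*5 = 1 + 5*r)
C(l) = l/(1 + 5*l)
(-13193 + 21905)*(C(75) + (-4 + 24*37)) = (-13193 + 21905)*(75/(1 + 5*75) + (-4 + 24*37)) = 8712*(75/(1 + 375) + (-4 + 888)) = 8712*(75/376 + 884) = 8712*(332459/376) = 362047851/47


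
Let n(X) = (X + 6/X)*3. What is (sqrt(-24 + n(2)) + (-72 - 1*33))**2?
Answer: 11016 - 630*I ≈ 11016.0 - 630.0*I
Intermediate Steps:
n(X) = 3*X + 18/X
(sqrt(-24 + n(2)) + (-72 - 1*33))**2 = (sqrt(-24 + (3*2 + 18/2)) + (-72 - 1*33))**2 = (sqrt(-24 + (6 + 18*(1/2))) + (-72 - 33))**2 = (sqrt(-24 + (6 + 9)) - 105)**2 = (sqrt(-24 + 15) - 105)**2 = (sqrt(-9) - 105)**2 = (3*I - 105)**2 = (-105 + 3*I)**2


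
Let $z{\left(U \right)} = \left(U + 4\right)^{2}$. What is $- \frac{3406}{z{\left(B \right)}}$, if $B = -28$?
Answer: $- \frac{1703}{288} \approx -5.9132$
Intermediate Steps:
$z{\left(U \right)} = \left(4 + U\right)^{2}$
$- \frac{3406}{z{\left(B \right)}} = - \frac{3406}{\left(4 - 28\right)^{2}} = - \frac{3406}{\left(-24\right)^{2}} = - \frac{3406}{576} = \left(-3406\right) \frac{1}{576} = - \frac{1703}{288}$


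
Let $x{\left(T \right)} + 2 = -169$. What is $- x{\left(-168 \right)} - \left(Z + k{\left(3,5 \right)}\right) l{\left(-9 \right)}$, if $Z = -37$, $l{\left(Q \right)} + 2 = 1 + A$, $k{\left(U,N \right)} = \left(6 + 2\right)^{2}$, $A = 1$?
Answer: $171$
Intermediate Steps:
$x{\left(T \right)} = -171$ ($x{\left(T \right)} = -2 - 169 = -171$)
$k{\left(U,N \right)} = 64$ ($k{\left(U,N \right)} = 8^{2} = 64$)
$l{\left(Q \right)} = 0$ ($l{\left(Q \right)} = -2 + \left(1 + 1\right) = -2 + 2 = 0$)
$- x{\left(-168 \right)} - \left(Z + k{\left(3,5 \right)}\right) l{\left(-9 \right)} = \left(-1\right) \left(-171\right) - \left(-37 + 64\right) 0 = 171 - 27 \cdot 0 = 171 - 0 = 171 + 0 = 171$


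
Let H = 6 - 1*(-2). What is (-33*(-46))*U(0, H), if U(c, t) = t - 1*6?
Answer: 3036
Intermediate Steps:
H = 8 (H = 6 + 2 = 8)
U(c, t) = -6 + t (U(c, t) = t - 6 = -6 + t)
(-33*(-46))*U(0, H) = (-33*(-46))*(-6 + 8) = 1518*2 = 3036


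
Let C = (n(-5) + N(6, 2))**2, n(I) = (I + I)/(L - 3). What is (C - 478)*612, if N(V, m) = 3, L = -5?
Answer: -1125927/4 ≈ -2.8148e+5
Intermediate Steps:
n(I) = -I/4 (n(I) = (I + I)/(-5 - 3) = (2*I)/(-8) = (2*I)*(-1/8) = -I/4)
C = 289/16 (C = (-1/4*(-5) + 3)**2 = (5/4 + 3)**2 = (17/4)**2 = 289/16 ≈ 18.063)
(C - 478)*612 = (289/16 - 478)*612 = -7359/16*612 = -1125927/4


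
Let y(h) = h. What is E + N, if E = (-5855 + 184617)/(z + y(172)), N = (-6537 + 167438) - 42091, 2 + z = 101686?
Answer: 6050845061/50928 ≈ 1.1881e+5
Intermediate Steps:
z = 101684 (z = -2 + 101686 = 101684)
N = 118810 (N = 160901 - 42091 = 118810)
E = 89381/50928 (E = (-5855 + 184617)/(101684 + 172) = 178762/101856 = 178762*(1/101856) = 89381/50928 ≈ 1.7550)
E + N = 89381/50928 + 118810 = 6050845061/50928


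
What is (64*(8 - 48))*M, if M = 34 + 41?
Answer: -192000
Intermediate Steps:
M = 75
(64*(8 - 48))*M = (64*(8 - 48))*75 = (64*(-40))*75 = -2560*75 = -192000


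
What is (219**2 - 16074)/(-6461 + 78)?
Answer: -31887/6383 ≈ -4.9956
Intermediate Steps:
(219**2 - 16074)/(-6461 + 78) = (47961 - 16074)/(-6383) = 31887*(-1/6383) = -31887/6383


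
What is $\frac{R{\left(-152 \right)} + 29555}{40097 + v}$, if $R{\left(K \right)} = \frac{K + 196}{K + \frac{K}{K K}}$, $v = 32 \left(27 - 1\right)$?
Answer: $\frac{227620529}{315221515} \approx 0.7221$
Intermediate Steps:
$v = 832$ ($v = 32 \cdot 26 = 832$)
$R{\left(K \right)} = \frac{196 + K}{K + \frac{1}{K}}$ ($R{\left(K \right)} = \frac{196 + K}{K + \frac{K}{K^{2}}} = \frac{196 + K}{K + \frac{1}{K}}$)
$\frac{R{\left(-152 \right)} + 29555}{40097 + v} = \frac{- \frac{152 \left(196 - 152\right)}{1 + \left(-152\right)^{2}} + 29555}{40097 + 832} = \frac{\left(-152\right) \frac{1}{1 + 23104} \cdot 44 + 29555}{40929} = \left(\left(-152\right) \frac{1}{23105} \cdot 44 + 29555\right) \frac{1}{40929} = \left(- \frac{6688}{23105} + 29555\right) \frac{1}{40929} = \frac{682861587}{23105} \cdot \frac{1}{40929} = \frac{227620529}{315221515}$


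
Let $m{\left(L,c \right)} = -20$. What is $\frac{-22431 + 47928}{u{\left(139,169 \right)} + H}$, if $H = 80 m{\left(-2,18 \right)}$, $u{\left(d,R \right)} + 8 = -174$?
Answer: $- \frac{2833}{198} \approx -14.308$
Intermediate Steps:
$u{\left(d,R \right)} = -182$ ($u{\left(d,R \right)} = -8 - 174 = -182$)
$H = -1600$ ($H = 80 \left(-20\right) = -1600$)
$\frac{-22431 + 47928}{u{\left(139,169 \right)} + H} = \frac{-22431 + 47928}{-182 - 1600} = \frac{25497}{-1782} = 25497 \left(- \frac{1}{1782}\right) = - \frac{2833}{198}$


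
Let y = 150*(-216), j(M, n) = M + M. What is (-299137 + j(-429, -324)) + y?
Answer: -332395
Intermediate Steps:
j(M, n) = 2*M
y = -32400
(-299137 + j(-429, -324)) + y = (-299137 + 2*(-429)) - 32400 = (-299137 - 858) - 32400 = -299995 - 32400 = -332395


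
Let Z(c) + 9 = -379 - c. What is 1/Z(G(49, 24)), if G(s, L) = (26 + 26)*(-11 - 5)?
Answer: 1/444 ≈ 0.0022523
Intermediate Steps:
G(s, L) = -832 (G(s, L) = 52*(-16) = -832)
Z(c) = -388 - c (Z(c) = -9 + (-379 - c) = -388 - c)
1/Z(G(49, 24)) = 1/(-388 - 1*(-832)) = 1/(-388 + 832) = 1/444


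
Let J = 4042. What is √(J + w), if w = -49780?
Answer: 33*I*√42 ≈ 213.86*I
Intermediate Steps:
√(J + w) = √(4042 - 49780) = √(-45738) = 33*I*√42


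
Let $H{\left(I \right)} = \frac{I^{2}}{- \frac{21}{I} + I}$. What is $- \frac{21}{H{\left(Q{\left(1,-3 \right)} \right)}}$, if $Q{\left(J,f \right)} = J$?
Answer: $420$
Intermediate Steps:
$H{\left(I \right)} = \frac{I^{2}}{I - \frac{21}{I}}$
$- \frac{21}{H{\left(Q{\left(1,-3 \right)} \right)}} = - \frac{21}{1^{3} \frac{1}{-21 + 1^{2}}} = - \frac{21}{1 \frac{1}{-21 + 1}} = - \frac{21}{1 \frac{1}{-20}} = - \frac{21}{1 \left(- \frac{1}{20}\right)} = - \frac{21}{- \frac{1}{20}} = - 21 \left(-20\right) = \left(-1\right) \left(-420\right) = 420$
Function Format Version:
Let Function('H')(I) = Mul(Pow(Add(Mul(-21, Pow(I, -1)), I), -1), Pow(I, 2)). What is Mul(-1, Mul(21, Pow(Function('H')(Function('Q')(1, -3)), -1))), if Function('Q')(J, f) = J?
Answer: 420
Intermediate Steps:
Function('H')(I) = Mul(Pow(I, 2), Pow(Add(I, Mul(-21, Pow(I, -1))), -1)) (Function('H')(I) = Mul(Pow(Add(I, Mul(-21, Pow(I, -1))), -1), Pow(I, 2)) = Mul(Pow(I, 2), Pow(Add(I, Mul(-21, Pow(I, -1))), -1)))
Mul(-1, Mul(21, Pow(Function('H')(Function('Q')(1, -3)), -1))) = Mul(-1, Mul(21, Pow(Mul(Pow(1, 3), Pow(Add(-21, Pow(1, 2)), -1)), -1))) = Mul(-1, Mul(21, Pow(Mul(1, Pow(Add(-21, 1), -1)), -1))) = Mul(-1, Mul(21, Pow(Mul(1, Pow(-20, -1)), -1))) = Mul(-1, Mul(21, Pow(Mul(1, Rational(-1, 20)), -1))) = Mul(-1, Mul(21, Pow(Rational(-1, 20), -1))) = Mul(-1, Mul(21, -20)) = Mul(-1, -420) = 420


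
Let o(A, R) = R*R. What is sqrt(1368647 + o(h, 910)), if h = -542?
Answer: 3*sqrt(244083) ≈ 1482.1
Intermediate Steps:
o(A, R) = R**2
sqrt(1368647 + o(h, 910)) = sqrt(1368647 + 910**2) = sqrt(1368647 + 828100) = sqrt(2196747) = 3*sqrt(244083)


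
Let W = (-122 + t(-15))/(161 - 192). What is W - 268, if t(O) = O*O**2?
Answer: -4811/31 ≈ -155.19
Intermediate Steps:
t(O) = O**3
W = 3497/31 (W = (-122 + (-15)**3)/(161 - 192) = (-122 - 3375)/(-31) = -3497*(-1/31) = 3497/31 ≈ 112.81)
W - 268 = 3497/31 - 268 = -4811/31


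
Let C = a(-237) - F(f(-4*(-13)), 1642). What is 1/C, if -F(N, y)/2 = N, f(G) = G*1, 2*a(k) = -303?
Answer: -2/95 ≈ -0.021053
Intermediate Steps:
a(k) = -303/2 (a(k) = (1/2)*(-303) = -303/2)
f(G) = G
F(N, y) = -2*N
C = -95/2 (C = -303/2 - (-2)*(-4*(-13)) = -303/2 - (-2)*52 = -303/2 - 1*(-104) = -303/2 + 104 = -95/2 ≈ -47.500)
1/C = 1/(-95/2) = -2/95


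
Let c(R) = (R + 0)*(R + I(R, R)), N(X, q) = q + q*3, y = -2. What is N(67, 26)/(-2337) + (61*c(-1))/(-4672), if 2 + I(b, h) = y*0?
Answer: -913559/10918464 ≈ -0.083671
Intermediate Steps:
N(X, q) = 4*q (N(X, q) = q + 3*q = 4*q)
I(b, h) = -2 (I(b, h) = -2 - 2*0 = -2 + 0 = -2)
c(R) = R*(-2 + R) (c(R) = (R + 0)*(R - 2) = R*(-2 + R))
N(67, 26)/(-2337) + (61*c(-1))/(-4672) = (4*26)/(-2337) + (61*(-(-2 - 1)))/(-4672) = 104*(-1/2337) + (61*(-1*(-3)))*(-1/4672) = -104/2337 + (61*3)*(-1/4672) = -104/2337 + 183*(-1/4672) = -104/2337 - 183/4672 = -913559/10918464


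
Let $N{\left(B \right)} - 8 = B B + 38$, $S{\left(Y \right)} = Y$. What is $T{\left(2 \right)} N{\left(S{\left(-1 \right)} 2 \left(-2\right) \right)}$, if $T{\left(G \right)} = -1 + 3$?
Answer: $124$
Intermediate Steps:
$T{\left(G \right)} = 2$
$N{\left(B \right)} = 46 + B^{2}$ ($N{\left(B \right)} = 8 + \left(B B + 38\right) = 8 + \left(B^{2} + 38\right) = 8 + \left(38 + B^{2}\right) = 46 + B^{2}$)
$T{\left(2 \right)} N{\left(S{\left(-1 \right)} 2 \left(-2\right) \right)} = 2 \left(46 + \left(\left(-1\right) 2 \left(-2\right)\right)^{2}\right) = 2 \left(46 + \left(\left(-2\right) \left(-2\right)\right)^{2}\right) = 2 \left(46 + 4^{2}\right) = 2 \left(46 + 16\right) = 2 \cdot 62 = 124$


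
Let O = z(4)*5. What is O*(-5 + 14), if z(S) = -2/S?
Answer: -45/2 ≈ -22.500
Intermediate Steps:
O = -5/2 (O = -2/4*5 = -2*1/4*5 = -1/2*5 = -5/2 ≈ -2.5000)
O*(-5 + 14) = -5*(-5 + 14)/2 = -5/2*9 = -45/2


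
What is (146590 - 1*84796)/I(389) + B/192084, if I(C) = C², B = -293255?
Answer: -32506001159/29066342964 ≈ -1.1183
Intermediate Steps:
(146590 - 1*84796)/I(389) + B/192084 = (146590 - 1*84796)/(389²) - 293255/192084 = (146590 - 84796)/151321 - 293255*1/192084 = 61794*(1/151321) - 293255/192084 = 61794/151321 - 293255/192084 = -32506001159/29066342964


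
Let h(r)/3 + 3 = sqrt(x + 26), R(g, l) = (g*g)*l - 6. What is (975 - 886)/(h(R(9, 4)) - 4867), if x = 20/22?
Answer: -1193401/65381618 - 267*sqrt(814)/130763236 ≈ -0.018311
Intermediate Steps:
x = 10/11 (x = 20*(1/22) = 10/11 ≈ 0.90909)
R(g, l) = -6 + l*g**2 (R(g, l) = g**2*l - 6 = l*g**2 - 6 = -6 + l*g**2)
h(r) = -9 + 6*sqrt(814)/11 (h(r) = -9 + 3*sqrt(10/11 + 26) = -9 + 3*sqrt(296/11) = -9 + 3*(2*sqrt(814)/11) = -9 + 6*sqrt(814)/11)
(975 - 886)/(h(R(9, 4)) - 4867) = (975 - 886)/((-9 + 6*sqrt(814)/11) - 4867) = 89/(-4876 + 6*sqrt(814)/11)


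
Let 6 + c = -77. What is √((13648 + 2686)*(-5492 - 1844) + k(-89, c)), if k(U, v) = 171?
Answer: I*√119826053 ≈ 10947.0*I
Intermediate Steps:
c = -83 (c = -6 - 77 = -83)
√((13648 + 2686)*(-5492 - 1844) + k(-89, c)) = √((13648 + 2686)*(-5492 - 1844) + 171) = √(16334*(-7336) + 171) = √(-119826224 + 171) = √(-119826053) = I*√119826053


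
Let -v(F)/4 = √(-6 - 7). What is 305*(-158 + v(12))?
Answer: -48190 - 1220*I*√13 ≈ -48190.0 - 4398.8*I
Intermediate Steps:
v(F) = -4*I*√13 (v(F) = -4*√(-6 - 7) = -4*I*√13)
305*(-158 + v(12)) = 305*(-158 - 4*I*√13) = -48190 - 1220*I*√13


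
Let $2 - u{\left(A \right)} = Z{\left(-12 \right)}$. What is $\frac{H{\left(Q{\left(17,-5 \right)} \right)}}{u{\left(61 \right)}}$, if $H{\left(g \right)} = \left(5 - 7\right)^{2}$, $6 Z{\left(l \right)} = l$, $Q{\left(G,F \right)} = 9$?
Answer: $1$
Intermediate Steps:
$Z{\left(l \right)} = \frac{l}{6}$
$u{\left(A \right)} = 4$ ($u{\left(A \right)} = 2 - \frac{1}{6} \left(-12\right) = 2 - -2 = 2 + 2 = 4$)
$H{\left(g \right)} = 4$ ($H{\left(g \right)} = \left(-2\right)^{2} = 4$)
$\frac{H{\left(Q{\left(17,-5 \right)} \right)}}{u{\left(61 \right)}} = \frac{4}{4} = 4 \cdot \frac{1}{4} = 1$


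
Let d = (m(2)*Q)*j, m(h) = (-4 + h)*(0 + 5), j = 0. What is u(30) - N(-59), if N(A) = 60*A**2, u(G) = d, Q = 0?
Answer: -208860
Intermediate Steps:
m(h) = -20 + 5*h (m(h) = (-4 + h)*5 = -20 + 5*h)
d = 0 (d = ((-20 + 5*2)*0)*0 = ((-20 + 10)*0)*0 = -10*0*0 = 0*0 = 0)
u(G) = 0
u(30) - N(-59) = 0 - 60*(-59)**2 = 0 - 60*3481 = 0 - 1*208860 = 0 - 208860 = -208860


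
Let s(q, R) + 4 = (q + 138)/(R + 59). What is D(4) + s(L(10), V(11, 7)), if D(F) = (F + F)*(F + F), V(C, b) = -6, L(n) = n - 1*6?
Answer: 3322/53 ≈ 62.679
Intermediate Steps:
L(n) = -6 + n (L(n) = n - 6 = -6 + n)
D(F) = 4*F² (D(F) = (2*F)*(2*F) = 4*F²)
s(q, R) = -4 + (138 + q)/(59 + R) (s(q, R) = -4 + (q + 138)/(R + 59) = -4 + (138 + q)/(59 + R))
D(4) + s(L(10), V(11, 7)) = 4*4² + (-98 + (-6 + 10) - 4*(-6))/(59 - 6) = 4*16 + (-98 + 4 + 24)/53 = 64 + (1/53)*(-70) = 64 - 70/53 = 3322/53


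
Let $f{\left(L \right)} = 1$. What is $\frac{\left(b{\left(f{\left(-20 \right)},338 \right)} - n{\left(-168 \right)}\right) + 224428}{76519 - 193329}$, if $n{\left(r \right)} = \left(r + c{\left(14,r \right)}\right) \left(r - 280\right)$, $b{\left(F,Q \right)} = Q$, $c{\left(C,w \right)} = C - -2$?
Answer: $- \frac{15667}{11681} \approx -1.3412$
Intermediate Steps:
$c{\left(C,w \right)} = 2 + C$ ($c{\left(C,w \right)} = C + 2 = 2 + C$)
$n{\left(r \right)} = \left(-280 + r\right) \left(16 + r\right)$ ($n{\left(r \right)} = \left(r + \left(2 + 14\right)\right) \left(r - 280\right) = \left(r + 16\right) \left(-280 + r\right) = \left(16 + r\right) \left(-280 + r\right) = \left(-280 + r\right) \left(16 + r\right)$)
$\frac{\left(b{\left(f{\left(-20 \right)},338 \right)} - n{\left(-168 \right)}\right) + 224428}{76519 - 193329} = \frac{\left(338 - \left(-4480 + \left(-168\right)^{2} - -44352\right)\right) + 224428}{76519 - 193329} = \frac{\left(338 - \left(-4480 + 28224 + 44352\right)\right) + 224428}{-116810} = \left(\left(338 - 68096\right) + 224428\right) \left(- \frac{1}{116810}\right) = \left(-67758 + 224428\right) \left(- \frac{1}{116810}\right) = 156670 \left(- \frac{1}{116810}\right) = - \frac{15667}{11681}$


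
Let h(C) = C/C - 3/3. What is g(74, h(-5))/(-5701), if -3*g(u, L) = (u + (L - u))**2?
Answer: 0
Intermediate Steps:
h(C) = 0 (h(C) = 1 - 3*1/3 = 1 - 1 = 0)
g(u, L) = -L**2/3 (g(u, L) = -(u + (L - u))**2/3 = -L**2/3)
g(74, h(-5))/(-5701) = -1/3*0**2/(-5701) = -1/3*0*(-1/5701) = 0*(-1/5701) = 0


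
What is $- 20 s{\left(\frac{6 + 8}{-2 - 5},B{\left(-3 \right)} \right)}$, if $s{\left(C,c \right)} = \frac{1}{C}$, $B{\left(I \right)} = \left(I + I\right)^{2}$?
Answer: $10$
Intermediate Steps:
$B{\left(I \right)} = 4 I^{2}$ ($B{\left(I \right)} = \left(2 I\right)^{2} = 4 I^{2}$)
$- 20 s{\left(\frac{6 + 8}{-2 - 5},B{\left(-3 \right)} \right)} = - \frac{20}{\left(6 + 8\right) \frac{1}{-2 - 5}} = - \frac{20}{14 \frac{1}{-7}} = - \frac{20}{14 \left(- \frac{1}{7}\right)} = - \frac{20}{-2} = \left(-20\right) \left(- \frac{1}{2}\right) = 10$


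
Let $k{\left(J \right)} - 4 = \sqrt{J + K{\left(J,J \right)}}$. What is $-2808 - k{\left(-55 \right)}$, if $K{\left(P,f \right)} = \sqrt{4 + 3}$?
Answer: $-2812 - i \sqrt{55 - \sqrt{7}} \approx -2812.0 - 7.2356 i$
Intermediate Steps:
$K{\left(P,f \right)} = \sqrt{7}$
$k{\left(J \right)} = 4 + \sqrt{J + \sqrt{7}}$
$-2808 - k{\left(-55 \right)} = -2808 - \left(4 + \sqrt{-55 + \sqrt{7}}\right) = -2812 - \sqrt{-55 + \sqrt{7}}$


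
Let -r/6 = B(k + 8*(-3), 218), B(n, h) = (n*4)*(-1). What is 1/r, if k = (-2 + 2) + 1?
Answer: -1/552 ≈ -0.0018116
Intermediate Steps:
k = 1 (k = 0 + 1 = 1)
B(n, h) = -4*n (B(n, h) = (4*n)*(-1) = -4*n)
r = -552 (r = -(-24)*(1 + 8*(-3)) = -(-24)*(1 - 24) = -(-24)*(-23) = -6*92 = -552)
1/r = 1/(-552) = -1/552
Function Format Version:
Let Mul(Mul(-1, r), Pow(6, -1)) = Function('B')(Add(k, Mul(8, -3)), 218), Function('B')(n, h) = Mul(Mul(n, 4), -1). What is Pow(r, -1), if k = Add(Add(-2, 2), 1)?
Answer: Rational(-1, 552) ≈ -0.0018116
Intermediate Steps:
k = 1 (k = Add(0, 1) = 1)
Function('B')(n, h) = Mul(-4, n) (Function('B')(n, h) = Mul(Mul(4, n), -1) = Mul(-4, n))
r = -552 (r = Mul(-6, Mul(-4, Add(1, Mul(8, -3)))) = Mul(-6, Mul(-4, Add(1, -24))) = Mul(-6, Mul(-4, -23)) = Mul(-6, 92) = -552)
Pow(r, -1) = Pow(-552, -1) = Rational(-1, 552)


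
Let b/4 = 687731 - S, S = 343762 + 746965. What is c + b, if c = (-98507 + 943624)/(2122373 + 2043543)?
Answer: -6715389092227/4165916 ≈ -1.6120e+6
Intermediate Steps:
S = 1090727
b = -1611984 (b = 4*(687731 - 1*1090727) = 4*(687731 - 1090727) = 4*(-402996) = -1611984)
c = 845117/4165916 ≈ 0.20286
c + b = 845117/4165916 - 1611984 = -6715389092227/4165916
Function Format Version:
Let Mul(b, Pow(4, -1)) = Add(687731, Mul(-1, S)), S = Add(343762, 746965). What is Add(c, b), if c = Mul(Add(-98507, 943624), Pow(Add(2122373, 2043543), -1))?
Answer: Rational(-6715389092227, 4165916) ≈ -1.6120e+6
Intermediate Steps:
S = 1090727
b = -1611984 (b = Mul(4, Add(687731, Mul(-1, 1090727))) = Mul(4, Add(687731, -1090727)) = Mul(4, -402996) = -1611984)
c = Rational(845117, 4165916) (c = Mul(845117, Pow(4165916, -1)) = Mul(845117, Rational(1, 4165916)) = Rational(845117, 4165916) ≈ 0.20286)
Add(c, b) = Add(Rational(845117, 4165916), -1611984) = Rational(-6715389092227, 4165916)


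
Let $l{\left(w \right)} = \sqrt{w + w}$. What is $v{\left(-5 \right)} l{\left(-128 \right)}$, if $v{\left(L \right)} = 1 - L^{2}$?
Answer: $- 384 i \approx - 384.0 i$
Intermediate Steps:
$l{\left(w \right)} = \sqrt{2} \sqrt{w}$ ($l{\left(w \right)} = \sqrt{2 w} = \sqrt{2} \sqrt{w}$)
$v{\left(-5 \right)} l{\left(-128 \right)} = \left(1 - \left(-5\right)^{2}\right) \sqrt{2} \sqrt{-128} = \left(1 - 25\right) \sqrt{2} \cdot 8 i \sqrt{2} = \left(1 - 25\right) 16 i = - 24 \cdot 16 i = - 384 i$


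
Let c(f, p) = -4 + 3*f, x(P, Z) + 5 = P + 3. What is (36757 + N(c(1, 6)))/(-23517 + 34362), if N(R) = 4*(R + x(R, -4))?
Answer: 12247/3615 ≈ 3.3878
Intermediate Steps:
x(P, Z) = -2 + P (x(P, Z) = -5 + (P + 3) = -5 + (3 + P) = -2 + P)
N(R) = -8 + 8*R (N(R) = 4*(R + (-2 + R)) = 4*(-2 + 2*R) = -8 + 8*R)
(36757 + N(c(1, 6)))/(-23517 + 34362) = (36757 + (-8 + 8*(-4 + 3*1)))/(-23517 + 34362) = (36757 + (-8 + 8*(-4 + 3)))/10845 = (36757 + (-8 + 8*(-1)))*(1/10845) = (36757 + (-8 - 8))*(1/10845) = (36757 - 16)*(1/10845) = 36741*(1/10845) = 12247/3615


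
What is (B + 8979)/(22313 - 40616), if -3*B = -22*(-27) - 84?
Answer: -8809/18303 ≈ -0.48129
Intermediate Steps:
B = -170 (B = -(-22*(-27) - 84)/3 = -(594 - 84)/3 = -⅓*510 = -170)
(B + 8979)/(22313 - 40616) = (-170 + 8979)/(22313 - 40616) = 8809/(-18303) = 8809*(-1/18303) = -8809/18303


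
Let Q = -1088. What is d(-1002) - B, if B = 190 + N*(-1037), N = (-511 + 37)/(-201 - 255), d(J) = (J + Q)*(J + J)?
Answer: 318382843/76 ≈ 4.1892e+6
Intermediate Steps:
d(J) = 2*J*(-1088 + J) (d(J) = (J - 1088)*(J + J) = (-1088 + J)*(2*J) = 2*J*(-1088 + J))
N = 79/76 (N = -474/(-456) = -474*(-1/456) = 79/76 ≈ 1.0395)
B = -67483/76 (B = 190 + (79/76)*(-1037) = 190 - 81923/76 = -67483/76 ≈ -887.93)
d(-1002) - B = 2*(-1002)*(-1088 - 1002) - 1*(-67483/76) = 2*(-1002)*(-2090) + 67483/76 = 4188360 + 67483/76 = 318382843/76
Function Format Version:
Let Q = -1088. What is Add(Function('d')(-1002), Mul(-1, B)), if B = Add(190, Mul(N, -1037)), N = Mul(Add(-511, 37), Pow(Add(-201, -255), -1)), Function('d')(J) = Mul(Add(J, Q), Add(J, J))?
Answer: Rational(318382843, 76) ≈ 4.1892e+6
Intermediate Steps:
Function('d')(J) = Mul(2, J, Add(-1088, J)) (Function('d')(J) = Mul(Add(J, -1088), Add(J, J)) = Mul(Add(-1088, J), Mul(2, J)) = Mul(2, J, Add(-1088, J)))
N = Rational(79, 76) (N = Mul(-474, Pow(-456, -1)) = Mul(-474, Rational(-1, 456)) = Rational(79, 76) ≈ 1.0395)
B = Rational(-67483, 76) (B = Add(190, Mul(Rational(79, 76), -1037)) = Add(190, Rational(-81923, 76)) = Rational(-67483, 76) ≈ -887.93)
Add(Function('d')(-1002), Mul(-1, B)) = Add(Mul(2, -1002, Add(-1088, -1002)), Mul(-1, Rational(-67483, 76))) = Add(Mul(2, -1002, -2090), Rational(67483, 76)) = Add(4188360, Rational(67483, 76)) = Rational(318382843, 76)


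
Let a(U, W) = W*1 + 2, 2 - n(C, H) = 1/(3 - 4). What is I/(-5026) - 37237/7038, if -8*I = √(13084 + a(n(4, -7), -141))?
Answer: -1619/306 + √12945/40208 ≈ -5.2880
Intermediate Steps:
n(C, H) = 3 (n(C, H) = 2 - 1/(3 - 4) = 2 - 1/(-1) = 2 - 1*(-1) = 2 + 1 = 3)
a(U, W) = 2 + W (a(U, W) = W + 2 = 2 + W)
I = -√12945/8 (I = -√(13084 + (2 - 141))/8 = -√(13084 - 139)/8 = -√12945/8 ≈ -14.222)
I/(-5026) - 37237/7038 = -√12945/8/(-5026) - 37237/7038 = -√12945/8*(-1/5026) - 37237*1/7038 = √12945/40208 - 1619/306 = -1619/306 + √12945/40208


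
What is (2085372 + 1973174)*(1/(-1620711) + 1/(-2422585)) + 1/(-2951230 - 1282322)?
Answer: -1362199623084284117/325926239642079120 ≈ -4.1795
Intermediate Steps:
(2085372 + 1973174)*(1/(-1620711) + 1/(-2422585)) + 1/(-2951230 - 1282322) = 4058546*(-1/1620711 - 1/2422585) + 1/(-4233552) = 4058546*(-4043296/3926310157935) - 1/4233552 = -965288400448/230959421055 - 1/4233552 = -1362199623084284117/325926239642079120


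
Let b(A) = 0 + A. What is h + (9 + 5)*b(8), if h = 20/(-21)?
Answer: 2332/21 ≈ 111.05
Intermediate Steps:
b(A) = A
h = -20/21 (h = 20*(-1/21) = -20/21 ≈ -0.95238)
h + (9 + 5)*b(8) = -20/21 + (9 + 5)*8 = -20/21 + 14*8 = -20/21 + 112 = 2332/21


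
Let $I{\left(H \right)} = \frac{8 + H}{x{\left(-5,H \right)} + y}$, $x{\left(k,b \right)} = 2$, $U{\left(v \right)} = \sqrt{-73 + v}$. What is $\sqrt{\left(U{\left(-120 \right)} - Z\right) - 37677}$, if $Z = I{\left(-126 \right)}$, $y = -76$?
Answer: $\frac{\sqrt{-51581996 + 1369 i \sqrt{193}}}{37} \approx 0.035785 + 194.11 i$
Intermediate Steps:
$I{\left(H \right)} = - \frac{4}{37} - \frac{H}{74}$ ($I{\left(H \right)} = \frac{8 + H}{2 - 76} = \frac{8 + H}{-74} = \left(8 + H\right) \left(- \frac{1}{74}\right) = - \frac{4}{37} - \frac{H}{74}$)
$Z = \frac{59}{37}$ ($Z = - \frac{4}{37} - - \frac{63}{37} = - \frac{4}{37} + \frac{63}{37} = \frac{59}{37} \approx 1.5946$)
$\sqrt{\left(U{\left(-120 \right)} - Z\right) - 37677} = \sqrt{\left(\sqrt{-73 - 120} - \frac{59}{37}\right) - 37677} = \sqrt{\left(\sqrt{-193} - \frac{59}{37}\right) - 37677} = \sqrt{\left(i \sqrt{193} - \frac{59}{37}\right) - 37677} = \sqrt{\left(- \frac{59}{37} + i \sqrt{193}\right) - 37677} = \sqrt{- \frac{1394108}{37} + i \sqrt{193}}$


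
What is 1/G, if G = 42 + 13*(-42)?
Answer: -1/504 ≈ -0.0019841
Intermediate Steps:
G = -504 (G = 42 - 546 = -504)
1/G = 1/(-504) = -1/504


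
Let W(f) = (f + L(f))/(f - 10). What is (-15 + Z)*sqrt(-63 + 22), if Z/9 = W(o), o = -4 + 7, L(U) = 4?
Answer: -24*I*sqrt(41) ≈ -153.68*I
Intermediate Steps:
o = 3
W(f) = (4 + f)/(-10 + f) (W(f) = (f + 4)/(f - 10) = (4 + f)/(-10 + f))
Z = -9 (Z = 9*((4 + 3)/(-10 + 3)) = 9*(7/(-7)) = 9*(-1/7*7) = 9*(-1) = -9)
(-15 + Z)*sqrt(-63 + 22) = (-15 - 9)*sqrt(-63 + 22) = -24*I*sqrt(41)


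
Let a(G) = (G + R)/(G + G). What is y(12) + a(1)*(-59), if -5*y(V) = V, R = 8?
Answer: -2679/10 ≈ -267.90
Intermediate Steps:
y(V) = -V/5
a(G) = (8 + G)/(2*G) (a(G) = (G + 8)/(G + G) = (8 + G)/((2*G)) = (8 + G)*(1/(2*G)) = (8 + G)/(2*G))
y(12) + a(1)*(-59) = -⅕*12 + ((½)*(8 + 1)/1)*(-59) = -12/5 + ((½)*1*9)*(-59) = -12/5 + (9/2)*(-59) = -12/5 - 531/2 = -2679/10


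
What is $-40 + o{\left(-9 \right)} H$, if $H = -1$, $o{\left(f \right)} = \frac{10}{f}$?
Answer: $- \frac{350}{9} \approx -38.889$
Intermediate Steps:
$-40 + o{\left(-9 \right)} H = -40 + \frac{10}{-9} \left(-1\right) = -40 + 10 \left(- \frac{1}{9}\right) \left(-1\right) = -40 - - \frac{10}{9} = -40 + \frac{10}{9} = - \frac{350}{9}$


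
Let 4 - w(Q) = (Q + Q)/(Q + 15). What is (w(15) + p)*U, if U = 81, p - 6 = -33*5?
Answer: -12636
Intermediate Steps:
p = -159 (p = 6 - 33*5 = 6 - 165 = -159)
w(Q) = 4 - 2*Q/(15 + Q) (w(Q) = 4 - (Q + Q)/(Q + 15) = 4 - 2*Q/(15 + Q))
(w(15) + p)*U = (2*(30 + 15)/(15 + 15) - 159)*81 = (2*45/30 - 159)*81 = (2*(1/30)*45 - 159)*81 = (3 - 159)*81 = -156*81 = -12636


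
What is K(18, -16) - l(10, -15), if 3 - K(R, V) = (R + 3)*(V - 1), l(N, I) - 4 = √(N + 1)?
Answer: 356 - √11 ≈ 352.68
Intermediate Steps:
l(N, I) = 4 + √(1 + N) (l(N, I) = 4 + √(N + 1) = 4 + √(1 + N))
K(R, V) = 3 - (-1 + V)*(3 + R) (K(R, V) = 3 - (R + 3)*(V - 1) = 3 - (3 + R)*(-1 + V) = 3 - (-1 + V)*(3 + R))
K(18, -16) - l(10, -15) = (6 + 18 - 3*(-16) - 1*18*(-16)) - (4 + √(1 + 10)) = (6 + 18 + 48 + 288) - (4 + √11) = 360 + (-4 - √11) = 356 - √11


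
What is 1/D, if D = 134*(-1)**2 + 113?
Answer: 1/247 ≈ 0.0040486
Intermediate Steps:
D = 247 (D = 134*1 + 113 = 134 + 113 = 247)
1/D = 1/247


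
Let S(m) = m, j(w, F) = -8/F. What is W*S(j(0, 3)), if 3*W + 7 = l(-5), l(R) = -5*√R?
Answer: 56/9 + 40*I*√5/9 ≈ 6.2222 + 9.9381*I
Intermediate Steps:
W = -7/3 - 5*I*√5/3 (W = -7/3 + (-5*I*√5)/3 = -7/3 - 5*I*√5/3 ≈ -2.3333 - 3.7268*I)
W*S(j(0, 3)) = (-7/3 - 5*I*√5/3)*(-8/3) = 56/9 + 40*I*√5/9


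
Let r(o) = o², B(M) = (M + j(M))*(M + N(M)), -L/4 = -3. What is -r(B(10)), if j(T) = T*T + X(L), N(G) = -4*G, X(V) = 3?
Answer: -11492100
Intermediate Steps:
L = 12 (L = -4*(-3) = 12)
j(T) = 3 + T² (j(T) = T*T + 3 = T² + 3 = 3 + T²)
B(M) = -3*M*(3 + M + M²) (B(M) = (M + (3 + M²))*(M - 4*M) = (3 + M + M²)*(-3*M) = -3*M*(3 + M + M²))
-r(B(10)) = -(3*10*(-3 - 1*10 - 1*10²))² = -(3*10*(-3 - 10 - 1*100))² = -(3*10*(-3 - 10 - 100))² = -(3*10*(-113))² = -1*(-3390)² = -1*11492100 = -11492100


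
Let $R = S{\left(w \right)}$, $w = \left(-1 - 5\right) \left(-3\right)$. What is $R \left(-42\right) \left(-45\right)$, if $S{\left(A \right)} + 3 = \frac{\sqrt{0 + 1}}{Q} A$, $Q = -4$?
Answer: $-14175$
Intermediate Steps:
$w = 18$ ($w = \left(-1 - 5\right) \left(-3\right) = \left(-6\right) \left(-3\right) = 18$)
$S{\left(A \right)} = -3 - \frac{A}{4}$ ($S{\left(A \right)} = -3 + \frac{\sqrt{0 + 1}}{-4} A = -3 + \sqrt{1} \left(- \frac{1}{4}\right) A = -3 + 1 \left(- \frac{1}{4}\right) A = -3 - \frac{A}{4}$)
$R = - \frac{15}{2}$ ($R = -3 - \frac{9}{2} = - \frac{15}{2} \approx -7.5$)
$R \left(-42\right) \left(-45\right) = \left(- \frac{15}{2}\right) \left(-42\right) \left(-45\right) = 315 \left(-45\right) = -14175$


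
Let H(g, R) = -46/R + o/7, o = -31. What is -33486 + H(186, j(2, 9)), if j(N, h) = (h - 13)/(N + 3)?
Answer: -468061/14 ≈ -33433.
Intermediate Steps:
j(N, h) = (-13 + h)/(3 + N)
H(g, R) = -31/7 - 46/R (H(g, R) = -46/R - 31/7 = -31/7 - 46/R)
-33486 + H(186, j(2, 9)) = -33486 + (-31/7 - 46*(3 + 2)/(-13 + 9)) = -33486 + (-31/7 - 46/(-4/5)) = -33486 + (-31/7 - 46*(-5/4)) = -33486 + (-31/7 + 115/2) = -33486 + 743/14 = -468061/14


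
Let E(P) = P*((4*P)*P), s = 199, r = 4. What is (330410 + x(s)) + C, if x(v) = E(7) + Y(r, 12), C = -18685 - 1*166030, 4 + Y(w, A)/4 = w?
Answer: 147067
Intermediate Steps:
E(P) = 4*P**3 (E(P) = P*(4*P**2) = 4*P**3)
Y(w, A) = -16 + 4*w
C = -184715 (C = -18685 - 166030 = -184715)
x(v) = 1372 (x(v) = 4*7**3 + (-16 + 4*4) = 4*343 + (-16 + 16) = 1372 + 0 = 1372)
(330410 + x(s)) + C = (330410 + 1372) - 184715 = 331782 - 184715 = 147067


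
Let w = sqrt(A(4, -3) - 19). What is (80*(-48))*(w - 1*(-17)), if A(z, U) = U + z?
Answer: -65280 - 11520*I*sqrt(2) ≈ -65280.0 - 16292.0*I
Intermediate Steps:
w = 3*I*sqrt(2) (w = sqrt((-3 + 4) - 19) = sqrt(1 - 19) = sqrt(-18) = 3*I*sqrt(2) ≈ 4.2426*I)
(80*(-48))*(w - 1*(-17)) = (80*(-48))*(3*I*sqrt(2) - 1*(-17)) = -3840*(3*I*sqrt(2) + 17) = -3840*(17 + 3*I*sqrt(2)) = -65280 - 11520*I*sqrt(2)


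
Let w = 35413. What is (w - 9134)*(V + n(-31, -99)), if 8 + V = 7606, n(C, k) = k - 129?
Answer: 193676230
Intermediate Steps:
n(C, k) = -129 + k
V = 7598 (V = -8 + 7606 = 7598)
(w - 9134)*(V + n(-31, -99)) = (35413 - 9134)*(7598 + (-129 - 99)) = 26279*(7598 - 228) = 26279*7370 = 193676230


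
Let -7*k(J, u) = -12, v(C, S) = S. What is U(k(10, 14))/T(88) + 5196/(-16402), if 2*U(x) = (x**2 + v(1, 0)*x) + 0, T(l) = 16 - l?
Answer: -135503/401849 ≈ -0.33720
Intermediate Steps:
k(J, u) = 12/7 (k(J, u) = -1/7*(-12) = 12/7)
U(x) = x**2/2 (U(x) = ((x**2 + 0*x) + 0)/2 = ((x**2 + 0) + 0)/2 = (x**2 + 0)/2 = x**2/2)
U(k(10, 14))/T(88) + 5196/(-16402) = ((12/7)**2/2)/(16 - 1*88) + 5196/(-16402) = ((1/2)*(144/49))/(16 - 88) + 5196*(-1/16402) = (72/49)/(-72) - 2598/8201 = (72/49)*(-1/72) - 2598/8201 = -1/49 - 2598/8201 = -135503/401849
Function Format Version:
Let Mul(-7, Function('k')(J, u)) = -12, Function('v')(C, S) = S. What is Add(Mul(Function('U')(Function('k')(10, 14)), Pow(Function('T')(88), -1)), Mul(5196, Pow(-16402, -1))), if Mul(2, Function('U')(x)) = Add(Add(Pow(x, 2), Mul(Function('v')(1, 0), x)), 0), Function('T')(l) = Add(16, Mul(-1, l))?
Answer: Rational(-135503, 401849) ≈ -0.33720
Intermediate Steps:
Function('k')(J, u) = Rational(12, 7) (Function('k')(J, u) = Mul(Rational(-1, 7), -12) = Rational(12, 7))
Function('U')(x) = Mul(Rational(1, 2), Pow(x, 2)) (Function('U')(x) = Mul(Rational(1, 2), Add(Add(Pow(x, 2), Mul(0, x)), 0)) = Mul(Rational(1, 2), Add(Add(Pow(x, 2), 0), 0)) = Mul(Rational(1, 2), Add(Pow(x, 2), 0)) = Mul(Rational(1, 2), Pow(x, 2)))
Add(Mul(Function('U')(Function('k')(10, 14)), Pow(Function('T')(88), -1)), Mul(5196, Pow(-16402, -1))) = Add(Mul(Mul(Rational(1, 2), Pow(Rational(12, 7), 2)), Pow(Add(16, Mul(-1, 88)), -1)), Mul(5196, Pow(-16402, -1))) = Add(Mul(Mul(Rational(1, 2), Rational(144, 49)), Pow(Add(16, -88), -1)), Mul(5196, Rational(-1, 16402))) = Add(Mul(Rational(72, 49), Pow(-72, -1)), Rational(-2598, 8201)) = Add(Mul(Rational(72, 49), Rational(-1, 72)), Rational(-2598, 8201)) = Add(Rational(-1, 49), Rational(-2598, 8201)) = Rational(-135503, 401849)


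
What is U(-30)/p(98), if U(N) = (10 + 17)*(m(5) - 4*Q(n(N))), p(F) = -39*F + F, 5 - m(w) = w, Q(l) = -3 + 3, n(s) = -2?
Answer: 0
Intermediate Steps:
Q(l) = 0
m(w) = 5 - w
p(F) = -38*F
U(N) = 0 (U(N) = (10 + 17)*((5 - 1*5) - 4*0) = 27*((5 - 5) + 0) = 27*(0 + 0) = 27*0 = 0)
U(-30)/p(98) = 0/((-38*98)) = 0/(-3724) = 0*(-1/3724) = 0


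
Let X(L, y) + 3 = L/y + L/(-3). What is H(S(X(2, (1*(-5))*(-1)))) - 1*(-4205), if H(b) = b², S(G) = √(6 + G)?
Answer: 63116/15 ≈ 4207.7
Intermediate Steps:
X(L, y) = -3 - L/3 + L/y (X(L, y) = -3 + (L/y + L/(-3)) = -3 + (L/y + L*(-⅓)) = -3 + (L/y - L/3) = -3 + (-L/3 + L/y) = -3 - L/3 + L/y)
H(S(X(2, (1*(-5))*(-1)))) - 1*(-4205) = (√(6 + (-3 - ⅓*2 + 2/(((1*(-5))*(-1))))))² - 1*(-4205) = (√(6 + (-3 - ⅔ + 2/((-5*(-1))))))² + 4205 = (√(6 + (-3 - ⅔ + 2/5)))² + 4205 = (√(6 + (-3 - ⅔ + 2*(⅕))))² + 4205 = (√(6 + (-3 - ⅔ + ⅖)))² + 4205 = (√(6 - 49/15))² + 4205 = (√(41/15))² + 4205 = (√615/15)² + 4205 = 41/15 + 4205 = 63116/15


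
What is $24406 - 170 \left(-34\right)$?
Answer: $30186$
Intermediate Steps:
$24406 - 170 \left(-34\right) = 24406 - -5780 = 24406 + 5780 = 30186$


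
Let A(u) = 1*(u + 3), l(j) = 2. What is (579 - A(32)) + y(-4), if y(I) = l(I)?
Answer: 546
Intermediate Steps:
y(I) = 2
A(u) = 3 + u (A(u) = 1*(3 + u) = 3 + u)
(579 - A(32)) + y(-4) = (579 - (3 + 32)) + 2 = (579 - 1*35) + 2 = (579 - 35) + 2 = 544 + 2 = 546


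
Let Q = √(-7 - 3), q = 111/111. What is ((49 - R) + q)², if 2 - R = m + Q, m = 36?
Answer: (84 + I*√10)² ≈ 7046.0 + 531.26*I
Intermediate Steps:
q = 1 (q = 111*(1/111) = 1)
Q = I*√10 (Q = √(-10) = I*√10 ≈ 3.1623*I)
R = -34 - I*√10 (R = 2 - (36 + I*√10) = 2 + (-36 - I*√10) = -34 - I*√10 ≈ -34.0 - 3.1623*I)
((49 - R) + q)² = ((49 - (-34 - I*√10)) + 1)² = ((49 + (34 + I*√10)) + 1)² = ((83 + I*√10) + 1)² = (84 + I*√10)²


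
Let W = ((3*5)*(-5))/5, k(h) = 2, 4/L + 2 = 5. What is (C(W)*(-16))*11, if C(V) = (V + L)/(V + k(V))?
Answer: -7216/39 ≈ -185.03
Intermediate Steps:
L = 4/3 (L = 4/(-2 + 5) = 4/3 ≈ 1.3333)
W = -15 (W = (15*(-5))*(1/5) = -75*1/5 = -15)
C(V) = (4/3 + V)/(2 + V) (C(V) = (V + 4/3)/(V + 2) = (4/3 + V)/(2 + V))
(C(W)*(-16))*11 = (((4/3 - 15)/(2 - 15))*(-16))*11 = ((-41/3/(-13))*(-16))*11 = (-1/13*(-41/3)*(-16))*11 = ((41/39)*(-16))*11 = -656/39*11 = -7216/39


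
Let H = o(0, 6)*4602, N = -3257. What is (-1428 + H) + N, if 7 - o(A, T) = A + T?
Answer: -83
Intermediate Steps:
o(A, T) = 7 - A - T (o(A, T) = 7 - (A + T) = 7 + (-A - T) = 7 - A - T)
H = 4602 (H = (7 - 1*0 - 1*6)*4602 = (7 + 0 - 6)*4602 = 1*4602 = 4602)
(-1428 + H) + N = (-1428 + 4602) - 3257 = 3174 - 3257 = -83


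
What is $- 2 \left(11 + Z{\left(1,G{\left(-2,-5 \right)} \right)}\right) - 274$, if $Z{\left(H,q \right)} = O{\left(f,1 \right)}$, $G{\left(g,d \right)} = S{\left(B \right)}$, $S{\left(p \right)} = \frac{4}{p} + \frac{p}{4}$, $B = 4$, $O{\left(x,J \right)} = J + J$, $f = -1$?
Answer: $-300$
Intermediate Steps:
$O{\left(x,J \right)} = 2 J$
$S{\left(p \right)} = \frac{4}{p} + \frac{p}{4}$ ($S{\left(p \right)} = \frac{4}{p} + p \frac{1}{4} = \frac{4}{p} + \frac{p}{4}$)
$G{\left(g,d \right)} = 2$ ($G{\left(g,d \right)} = \frac{4}{4} + \frac{1}{4} \cdot 4 = 4 \cdot \frac{1}{4} + 1 = 1 + 1 = 2$)
$Z{\left(H,q \right)} = 2$ ($Z{\left(H,q \right)} = 2 \cdot 1 = 2$)
$- 2 \left(11 + Z{\left(1,G{\left(-2,-5 \right)} \right)}\right) - 274 = - 2 \left(11 + 2\right) - 274 = \left(-2\right) 13 - 274 = -26 - 274 = -300$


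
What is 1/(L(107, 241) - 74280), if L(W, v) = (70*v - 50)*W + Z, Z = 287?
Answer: 1/1725747 ≈ 5.7946e-7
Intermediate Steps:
L(W, v) = 287 + W*(-50 + 70*v) (L(W, v) = (70*v - 50)*W + 287 = (-50 + 70*v)*W + 287 = W*(-50 + 70*v) + 287 = 287 + W*(-50 + 70*v))
1/(L(107, 241) - 74280) = 1/((287 - 50*107 + 70*107*241) - 74280) = 1/((287 - 5350 + 1805090) - 74280) = 1/(1800027 - 74280) = 1/1725747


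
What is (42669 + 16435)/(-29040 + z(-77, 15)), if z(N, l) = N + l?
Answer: -29552/14551 ≈ -2.0309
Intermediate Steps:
(42669 + 16435)/(-29040 + z(-77, 15)) = (42669 + 16435)/(-29040 + (-77 + 15)) = 59104/(-29040 - 62) = 59104/(-29102) = 59104*(-1/29102) = -29552/14551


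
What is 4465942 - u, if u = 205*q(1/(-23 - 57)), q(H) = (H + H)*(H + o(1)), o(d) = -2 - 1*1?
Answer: 2858192999/640 ≈ 4.4659e+6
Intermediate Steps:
o(d) = -3 (o(d) = -2 - 1 = -3)
q(H) = 2*H*(-3 + H) (q(H) = (H + H)*(H - 3) = (2*H)*(-3 + H) = 2*H*(-3 + H))
u = 9881/640 (u = 205*(2*(-3 + 1/(-23 - 57))/(-23 - 57)) = 205*(2*(-3 + 1/(-80))/(-80)) = 205*(2*(-1/80)*(-3 - 1/80)) = 205*(2*(-1/80)*(-241/80)) = 205*(241/3200) = 9881/640 ≈ 15.439)
4465942 - u = 4465942 - 1*9881/640 = 4465942 - 9881/640 = 2858192999/640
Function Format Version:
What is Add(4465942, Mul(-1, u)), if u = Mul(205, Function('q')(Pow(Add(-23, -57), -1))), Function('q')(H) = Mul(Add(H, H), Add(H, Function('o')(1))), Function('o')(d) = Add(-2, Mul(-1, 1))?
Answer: Rational(2858192999, 640) ≈ 4.4659e+6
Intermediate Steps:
Function('o')(d) = -3 (Function('o')(d) = Add(-2, -1) = -3)
Function('q')(H) = Mul(2, H, Add(-3, H)) (Function('q')(H) = Mul(Add(H, H), Add(H, -3)) = Mul(Mul(2, H), Add(-3, H)) = Mul(2, H, Add(-3, H)))
u = Rational(9881, 640) (u = Mul(205, Mul(2, Pow(Add(-23, -57), -1), Add(-3, Pow(Add(-23, -57), -1)))) = Mul(205, Mul(2, Pow(-80, -1), Add(-3, Pow(-80, -1)))) = Mul(205, Mul(2, Rational(-1, 80), Add(-3, Rational(-1, 80)))) = Mul(205, Mul(2, Rational(-1, 80), Rational(-241, 80))) = Mul(205, Rational(241, 3200)) = Rational(9881, 640) ≈ 15.439)
Add(4465942, Mul(-1, u)) = Add(4465942, Mul(-1, Rational(9881, 640))) = Add(4465942, Rational(-9881, 640)) = Rational(2858192999, 640)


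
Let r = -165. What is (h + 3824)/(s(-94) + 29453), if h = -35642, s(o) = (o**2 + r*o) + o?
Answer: -31818/53705 ≈ -0.59246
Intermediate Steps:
s(o) = o**2 - 164*o (s(o) = (o**2 - 165*o) + o = o**2 - 164*o)
(h + 3824)/(s(-94) + 29453) = (-35642 + 3824)/(-94*(-164 - 94) + 29453) = -31818/(-94*(-258) + 29453) = -31818/(24252 + 29453) = -31818/53705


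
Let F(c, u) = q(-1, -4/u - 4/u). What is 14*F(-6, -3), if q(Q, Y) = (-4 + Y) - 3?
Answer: -182/3 ≈ -60.667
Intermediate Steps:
q(Q, Y) = -7 + Y
F(c, u) = -7 - 8/u (F(c, u) = -7 + (-4/u - 4/u) = -7 - 8/u)
14*F(-6, -3) = 14*(-7 - 8/(-3)) = 14*(-7 - 8*(-⅓)) = 14*(-7 + 8/3) = 14*(-13/3) = -182/3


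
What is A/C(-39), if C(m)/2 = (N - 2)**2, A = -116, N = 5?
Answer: -58/9 ≈ -6.4444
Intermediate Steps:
C(m) = 18 (C(m) = 2*(5 - 2)**2 = 2*3**2 = 2*9 = 18)
A/C(-39) = -116/18 = -116*1/18 = -58/9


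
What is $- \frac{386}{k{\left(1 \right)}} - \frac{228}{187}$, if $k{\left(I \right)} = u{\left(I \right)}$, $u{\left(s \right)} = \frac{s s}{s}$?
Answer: $- \frac{72410}{187} \approx -387.22$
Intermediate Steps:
$u{\left(s \right)} = s$ ($u{\left(s \right)} = \frac{s^{2}}{s} = s$)
$k{\left(I \right)} = I$
$- \frac{386}{k{\left(1 \right)}} - \frac{228}{187} = - \frac{386}{1} - \frac{228}{187} = \left(-386\right) 1 - \frac{228}{187} = -386 - \frac{228}{187} = - \frac{72410}{187}$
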